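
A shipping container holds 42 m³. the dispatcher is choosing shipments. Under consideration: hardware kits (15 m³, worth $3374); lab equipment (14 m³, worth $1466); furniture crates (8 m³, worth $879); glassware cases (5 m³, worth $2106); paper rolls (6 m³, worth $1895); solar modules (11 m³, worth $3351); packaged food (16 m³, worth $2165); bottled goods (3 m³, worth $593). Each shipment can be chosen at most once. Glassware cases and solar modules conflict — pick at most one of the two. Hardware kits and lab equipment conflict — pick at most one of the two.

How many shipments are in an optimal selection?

The maximum revenue within 42 m³ is 9540.
hardware kits + glassware cases + paper rolls + packaged food hits 9540 at 42 m³.
Any selection reaching 9540 contains exactly 4 shipments.

4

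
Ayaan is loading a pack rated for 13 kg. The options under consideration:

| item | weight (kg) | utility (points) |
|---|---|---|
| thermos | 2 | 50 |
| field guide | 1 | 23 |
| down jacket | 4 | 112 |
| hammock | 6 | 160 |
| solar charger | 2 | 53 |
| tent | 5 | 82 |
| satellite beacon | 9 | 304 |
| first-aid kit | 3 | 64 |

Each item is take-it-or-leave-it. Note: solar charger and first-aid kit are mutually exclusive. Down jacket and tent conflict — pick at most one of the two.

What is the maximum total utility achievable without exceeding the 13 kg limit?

Density check — satellite beacon 33.78, down jacket 28.00, hammock 26.67, solar charger 26.50 are the best per kg.
Down jacket + satellite beacon uses 13 of the 13 kg and totals 416.
The closest alternative, thermos + solar charger + satellite beacon, reaches only 407.

416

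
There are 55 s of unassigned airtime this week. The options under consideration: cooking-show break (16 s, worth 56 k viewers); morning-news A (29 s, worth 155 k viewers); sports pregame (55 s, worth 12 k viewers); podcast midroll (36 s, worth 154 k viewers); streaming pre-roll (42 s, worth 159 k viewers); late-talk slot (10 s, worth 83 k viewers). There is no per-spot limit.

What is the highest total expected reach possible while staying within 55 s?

415

Best packing: 5×late-talk slot — 50 s, 415 total.
The spare 5 s is too small for any remaining spot, and no exchange beats 415.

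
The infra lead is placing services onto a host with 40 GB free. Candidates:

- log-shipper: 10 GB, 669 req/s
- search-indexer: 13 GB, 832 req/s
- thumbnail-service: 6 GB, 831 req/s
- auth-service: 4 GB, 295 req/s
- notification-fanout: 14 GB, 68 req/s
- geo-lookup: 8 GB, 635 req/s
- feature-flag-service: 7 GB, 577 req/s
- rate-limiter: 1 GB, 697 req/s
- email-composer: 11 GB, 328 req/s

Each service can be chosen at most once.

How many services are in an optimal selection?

6

Optimal total is 3867.
For example search-indexer + thumbnail-service + auth-service + geo-lookup + feature-flag-service + rate-limiter achieves it, using 39 GB.
Any selection reaching 3867 contains exactly 6 services.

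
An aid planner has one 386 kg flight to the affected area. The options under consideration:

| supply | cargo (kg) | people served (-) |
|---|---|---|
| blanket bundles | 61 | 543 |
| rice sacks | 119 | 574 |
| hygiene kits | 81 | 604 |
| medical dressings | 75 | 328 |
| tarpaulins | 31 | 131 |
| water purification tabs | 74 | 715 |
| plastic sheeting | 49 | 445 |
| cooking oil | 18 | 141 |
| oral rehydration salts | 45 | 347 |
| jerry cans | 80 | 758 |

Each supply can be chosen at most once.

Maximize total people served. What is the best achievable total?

A density-first pass picks blanket bundles + tarpaulins + water purification tabs + plastic sheeting + cooking oil + oral rehydration salts + jerry cans — 3080 at 358 kg.
The 76 kg tied up in tarpaulins and oral rehydration salts is better spent on hygiene kits — total rises to 3206 (363 kg).
Nothing else within 386 kg beats 3206.

3206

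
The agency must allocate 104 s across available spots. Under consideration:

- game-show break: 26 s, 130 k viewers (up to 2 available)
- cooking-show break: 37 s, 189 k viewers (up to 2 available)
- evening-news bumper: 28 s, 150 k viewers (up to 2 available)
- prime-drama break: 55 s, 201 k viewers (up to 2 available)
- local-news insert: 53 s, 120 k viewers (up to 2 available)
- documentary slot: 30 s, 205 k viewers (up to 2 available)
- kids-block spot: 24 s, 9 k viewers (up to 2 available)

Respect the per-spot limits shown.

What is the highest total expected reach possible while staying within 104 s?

599

Greedy by ratio would take evening-news bumper + 2×documentary slot: 88 s used, total 560.
The 28 s tied up in evening-news bumper is better spent on cooking-show break — total rises to 599 (97 s).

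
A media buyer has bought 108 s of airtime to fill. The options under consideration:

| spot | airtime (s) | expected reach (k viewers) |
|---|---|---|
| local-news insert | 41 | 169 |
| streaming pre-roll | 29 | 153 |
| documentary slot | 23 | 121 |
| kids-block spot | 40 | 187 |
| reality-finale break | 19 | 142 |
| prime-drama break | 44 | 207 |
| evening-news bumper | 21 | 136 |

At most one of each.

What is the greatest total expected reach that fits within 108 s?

606

Density check — reality-finale break 7.47, evening-news bumper 6.48, streaming pre-roll 5.28, documentary slot 5.26 are the best per s.
Filling by ratio: streaming pre-roll + documentary slot + reality-finale break + evening-news bumper for 552, with 16 s left unused.
The 29 s tied up in streaming pre-roll is better spent on prime-drama break — total rises to 606 (107 s).
The closest alternative, documentary slot + kids-block spot + reality-finale break + evening-news bumper, reaches only 586.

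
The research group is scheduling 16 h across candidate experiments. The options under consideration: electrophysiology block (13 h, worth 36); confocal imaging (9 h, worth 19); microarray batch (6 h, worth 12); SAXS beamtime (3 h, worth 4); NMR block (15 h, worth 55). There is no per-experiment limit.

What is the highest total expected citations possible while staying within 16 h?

Best packing: NMR block — 15 h, 55 total.
The spare 1 h is too small for any remaining experiment, and no exchange beats 55.

55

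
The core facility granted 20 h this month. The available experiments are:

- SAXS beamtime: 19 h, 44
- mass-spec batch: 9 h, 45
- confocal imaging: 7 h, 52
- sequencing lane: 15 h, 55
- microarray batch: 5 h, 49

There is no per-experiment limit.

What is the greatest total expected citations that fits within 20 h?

Taking 4×microarray batch: 20 h used, 196 in expected citations.
Every other selection either busts 20 h or fails to beat 196.

196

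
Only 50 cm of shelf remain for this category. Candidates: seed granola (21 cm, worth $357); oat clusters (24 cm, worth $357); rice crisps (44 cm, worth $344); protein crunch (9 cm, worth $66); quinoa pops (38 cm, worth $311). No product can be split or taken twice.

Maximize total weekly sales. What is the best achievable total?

Best packing: seed granola + oat clusters — 45 cm, 714 total.
Nothing else within 50 cm beats 714.

714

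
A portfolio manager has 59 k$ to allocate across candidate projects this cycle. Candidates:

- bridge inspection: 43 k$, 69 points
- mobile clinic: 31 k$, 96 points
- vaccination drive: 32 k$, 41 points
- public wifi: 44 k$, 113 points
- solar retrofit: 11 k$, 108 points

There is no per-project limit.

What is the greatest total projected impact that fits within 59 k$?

540

By projected impact per k$: solar retrofit 9.82, mobile clinic 3.10, public wifi 2.57 lead.
Best packing: 5×solar retrofit — 55 k$, 540 total.
No other feasible combination exceeds 540.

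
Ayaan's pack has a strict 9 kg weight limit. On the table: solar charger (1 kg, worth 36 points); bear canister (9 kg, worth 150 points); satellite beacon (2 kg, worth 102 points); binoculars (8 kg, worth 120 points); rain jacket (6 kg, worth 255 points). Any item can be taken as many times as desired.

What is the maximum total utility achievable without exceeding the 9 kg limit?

Taking solar charger + 4×satellite beacon: 9 kg used, 444 in utility.
No other feasible combination exceeds 444.

444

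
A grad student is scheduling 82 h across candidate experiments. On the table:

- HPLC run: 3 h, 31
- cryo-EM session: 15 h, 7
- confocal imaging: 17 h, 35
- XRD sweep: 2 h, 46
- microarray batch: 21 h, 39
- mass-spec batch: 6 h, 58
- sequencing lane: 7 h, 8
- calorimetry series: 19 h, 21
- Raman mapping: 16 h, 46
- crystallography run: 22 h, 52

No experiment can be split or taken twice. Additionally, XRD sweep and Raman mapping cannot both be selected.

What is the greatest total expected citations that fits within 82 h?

269

Best packing: HPLC run + confocal imaging + XRD sweep + microarray batch + mass-spec batch + sequencing lane + crystallography run — 78 h, 269 total.
Runner-up HPLC run + confocal imaging + XRD sweep + microarray batch + mass-spec batch + crystallography run tops out at 261.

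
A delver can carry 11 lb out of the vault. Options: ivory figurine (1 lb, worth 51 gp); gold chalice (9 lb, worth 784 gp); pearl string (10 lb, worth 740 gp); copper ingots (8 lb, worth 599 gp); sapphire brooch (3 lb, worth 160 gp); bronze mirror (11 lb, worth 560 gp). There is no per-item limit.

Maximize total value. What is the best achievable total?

2×ivory figurine + gold chalice uses 11 of the 11 lb and totals 886.
Nothing else within 11 lb beats 886.

886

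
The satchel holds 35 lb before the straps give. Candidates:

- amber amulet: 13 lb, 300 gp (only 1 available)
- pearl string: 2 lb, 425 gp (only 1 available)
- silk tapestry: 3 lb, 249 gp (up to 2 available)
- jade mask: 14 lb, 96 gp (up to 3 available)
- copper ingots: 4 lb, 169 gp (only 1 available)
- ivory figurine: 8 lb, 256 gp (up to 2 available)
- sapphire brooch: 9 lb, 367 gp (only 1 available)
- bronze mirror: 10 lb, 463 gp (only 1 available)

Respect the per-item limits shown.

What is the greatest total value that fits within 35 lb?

2009

Density check — pearl string 212.50, silk tapestry 83.00, bronze mirror 46.30 are the best per lb.
A density-first pass picks pearl string + 2×silk tapestry + copper ingots + sapphire brooch + bronze mirror — 1922 at 31 lb.
The 4 lb tied up in copper ingots is better spent on ivory figurine — total rises to 2009 (35 lb).
That's the maximum — no swap from here does better than 2009.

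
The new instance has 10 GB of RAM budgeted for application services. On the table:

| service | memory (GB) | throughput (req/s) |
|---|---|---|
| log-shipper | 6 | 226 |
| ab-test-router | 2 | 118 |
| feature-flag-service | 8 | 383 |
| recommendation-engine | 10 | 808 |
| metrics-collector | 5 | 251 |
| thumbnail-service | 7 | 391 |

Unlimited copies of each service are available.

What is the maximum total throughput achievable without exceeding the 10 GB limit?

808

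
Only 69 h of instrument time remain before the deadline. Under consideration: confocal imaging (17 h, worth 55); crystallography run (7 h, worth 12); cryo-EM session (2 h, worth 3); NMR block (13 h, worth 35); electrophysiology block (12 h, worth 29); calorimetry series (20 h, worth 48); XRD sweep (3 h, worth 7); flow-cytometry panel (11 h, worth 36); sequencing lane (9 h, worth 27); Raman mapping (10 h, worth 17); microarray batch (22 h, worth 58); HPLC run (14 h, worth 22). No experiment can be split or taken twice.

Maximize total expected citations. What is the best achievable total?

195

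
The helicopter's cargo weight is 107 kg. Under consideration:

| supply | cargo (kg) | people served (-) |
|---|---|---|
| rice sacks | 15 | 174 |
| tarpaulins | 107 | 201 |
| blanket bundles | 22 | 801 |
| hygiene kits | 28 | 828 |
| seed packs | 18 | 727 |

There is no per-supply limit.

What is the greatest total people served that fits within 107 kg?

3931

Ranking by ratio (people served/kg): seed packs 40.39, blanket bundles 36.41, hygiene kits 29.57.
Filling by ratio: rice sacks + 5×seed packs for 3809, with 2 kg left unused.
Replace rice sacks and 4×seed packs with 4×blanket bundles: the trade gains 122 net, giving 3931 at 106 kg.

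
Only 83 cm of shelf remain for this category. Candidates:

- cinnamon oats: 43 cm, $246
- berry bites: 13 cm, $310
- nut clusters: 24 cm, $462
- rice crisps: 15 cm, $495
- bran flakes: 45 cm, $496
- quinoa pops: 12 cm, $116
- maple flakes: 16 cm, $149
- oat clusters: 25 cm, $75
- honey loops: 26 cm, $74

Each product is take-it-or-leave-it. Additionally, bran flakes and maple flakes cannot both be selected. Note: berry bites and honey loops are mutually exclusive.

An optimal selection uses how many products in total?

5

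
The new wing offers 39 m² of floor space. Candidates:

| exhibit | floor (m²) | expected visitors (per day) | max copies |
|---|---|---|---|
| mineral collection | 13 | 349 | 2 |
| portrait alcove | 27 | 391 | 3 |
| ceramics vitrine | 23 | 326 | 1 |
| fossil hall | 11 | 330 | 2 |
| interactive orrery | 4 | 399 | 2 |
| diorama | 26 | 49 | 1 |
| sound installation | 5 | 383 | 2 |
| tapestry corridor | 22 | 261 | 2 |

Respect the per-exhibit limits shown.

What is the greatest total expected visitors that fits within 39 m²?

1913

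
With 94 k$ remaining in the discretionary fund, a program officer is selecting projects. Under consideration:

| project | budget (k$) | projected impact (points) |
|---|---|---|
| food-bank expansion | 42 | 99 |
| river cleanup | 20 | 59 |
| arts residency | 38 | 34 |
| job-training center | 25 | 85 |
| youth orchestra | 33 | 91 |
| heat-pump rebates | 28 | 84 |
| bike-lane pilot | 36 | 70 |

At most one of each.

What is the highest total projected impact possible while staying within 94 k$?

260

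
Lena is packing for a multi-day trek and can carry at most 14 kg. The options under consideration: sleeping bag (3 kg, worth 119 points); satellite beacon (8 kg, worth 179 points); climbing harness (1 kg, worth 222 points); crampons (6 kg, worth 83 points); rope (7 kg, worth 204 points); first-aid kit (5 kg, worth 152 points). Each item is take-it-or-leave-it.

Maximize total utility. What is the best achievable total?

578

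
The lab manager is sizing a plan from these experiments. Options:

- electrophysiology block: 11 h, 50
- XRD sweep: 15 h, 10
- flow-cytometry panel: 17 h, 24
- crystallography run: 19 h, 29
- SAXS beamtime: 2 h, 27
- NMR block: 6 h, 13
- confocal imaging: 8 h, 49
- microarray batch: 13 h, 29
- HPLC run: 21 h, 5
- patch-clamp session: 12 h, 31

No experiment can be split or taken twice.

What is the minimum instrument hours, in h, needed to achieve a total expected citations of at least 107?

21

Need the lightest bundle worth ≥ 107.
electrophysiology block + SAXS beamtime + confocal imaging reaches 126 using 21 h.
Below 21 h the best achievable stays under 107.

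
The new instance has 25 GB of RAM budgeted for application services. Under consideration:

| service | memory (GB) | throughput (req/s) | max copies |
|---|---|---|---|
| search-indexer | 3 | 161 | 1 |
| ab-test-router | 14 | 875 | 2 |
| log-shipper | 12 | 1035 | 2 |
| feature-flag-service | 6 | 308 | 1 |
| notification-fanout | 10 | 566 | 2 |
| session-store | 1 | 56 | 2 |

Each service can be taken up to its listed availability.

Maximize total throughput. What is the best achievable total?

Density check — log-shipper 86.25, ab-test-router 62.50, notification-fanout 56.60 are the best per GB.
The ratio ordering already packs tightly: 2×log-shipper + session-store, 25 GB, 2126.
That's the maximum — no swap from here does better than 2126.

2126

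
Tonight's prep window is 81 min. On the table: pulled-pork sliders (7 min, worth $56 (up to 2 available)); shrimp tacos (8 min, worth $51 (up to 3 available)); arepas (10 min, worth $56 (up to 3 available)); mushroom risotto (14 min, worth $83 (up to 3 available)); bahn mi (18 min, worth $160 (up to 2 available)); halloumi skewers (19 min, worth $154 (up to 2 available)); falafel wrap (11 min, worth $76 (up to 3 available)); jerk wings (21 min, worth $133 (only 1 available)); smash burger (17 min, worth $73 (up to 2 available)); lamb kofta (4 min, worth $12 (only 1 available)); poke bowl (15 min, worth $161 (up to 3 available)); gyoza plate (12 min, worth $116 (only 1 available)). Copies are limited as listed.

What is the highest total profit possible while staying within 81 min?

803

Greedy by ratio would take bahn mi + lamb kofta + 3×poke bowl + gyoza plate: 79 min used, total 771.
Dropping lamb kofta and gyoza plate frees 16 min; slotting in bahn mi (18 min) lifts the total to 803 at 81 min.
Nothing else within 81 min beats 803.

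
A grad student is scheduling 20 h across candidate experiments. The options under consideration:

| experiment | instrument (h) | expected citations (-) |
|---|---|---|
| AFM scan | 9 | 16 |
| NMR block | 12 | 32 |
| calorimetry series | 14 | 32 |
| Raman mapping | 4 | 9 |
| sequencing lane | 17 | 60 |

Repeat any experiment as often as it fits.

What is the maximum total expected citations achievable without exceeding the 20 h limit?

60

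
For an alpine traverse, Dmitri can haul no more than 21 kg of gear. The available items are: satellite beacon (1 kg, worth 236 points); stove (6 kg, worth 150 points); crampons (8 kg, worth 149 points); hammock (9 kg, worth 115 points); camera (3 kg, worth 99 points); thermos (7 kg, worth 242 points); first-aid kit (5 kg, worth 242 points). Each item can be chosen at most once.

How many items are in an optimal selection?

4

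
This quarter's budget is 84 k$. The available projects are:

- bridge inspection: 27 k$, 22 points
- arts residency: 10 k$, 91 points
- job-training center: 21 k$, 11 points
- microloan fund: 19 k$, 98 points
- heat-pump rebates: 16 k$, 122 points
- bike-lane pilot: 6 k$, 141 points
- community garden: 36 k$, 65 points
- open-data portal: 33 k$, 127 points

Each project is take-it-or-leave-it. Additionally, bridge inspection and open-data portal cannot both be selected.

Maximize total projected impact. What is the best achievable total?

Arts residency + microloan fund + heat-pump rebates + bike-lane pilot + open-data portal uses 84 of the 84 k$ and totals 579.
Nothing else feasible within 84 k$ beats 579.

579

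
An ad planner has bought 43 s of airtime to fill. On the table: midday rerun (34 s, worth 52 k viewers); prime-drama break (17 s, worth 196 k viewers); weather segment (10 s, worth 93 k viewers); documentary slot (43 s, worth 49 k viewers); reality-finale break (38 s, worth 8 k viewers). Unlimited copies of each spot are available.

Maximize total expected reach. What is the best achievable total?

Best packing: 2×prime-drama break — 34 s, 392 total.
Nothing else within 43 s beats 392.

392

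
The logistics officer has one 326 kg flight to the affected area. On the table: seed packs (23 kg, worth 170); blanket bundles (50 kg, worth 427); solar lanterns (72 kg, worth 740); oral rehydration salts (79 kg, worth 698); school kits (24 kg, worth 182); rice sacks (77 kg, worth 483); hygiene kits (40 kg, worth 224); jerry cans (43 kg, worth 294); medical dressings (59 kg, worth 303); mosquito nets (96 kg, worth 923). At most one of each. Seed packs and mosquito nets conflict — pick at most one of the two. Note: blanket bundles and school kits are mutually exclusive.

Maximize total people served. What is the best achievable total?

2844

Best packing: solar lanterns + oral rehydration salts + rice sacks + mosquito nets — 324 kg, 2844 total.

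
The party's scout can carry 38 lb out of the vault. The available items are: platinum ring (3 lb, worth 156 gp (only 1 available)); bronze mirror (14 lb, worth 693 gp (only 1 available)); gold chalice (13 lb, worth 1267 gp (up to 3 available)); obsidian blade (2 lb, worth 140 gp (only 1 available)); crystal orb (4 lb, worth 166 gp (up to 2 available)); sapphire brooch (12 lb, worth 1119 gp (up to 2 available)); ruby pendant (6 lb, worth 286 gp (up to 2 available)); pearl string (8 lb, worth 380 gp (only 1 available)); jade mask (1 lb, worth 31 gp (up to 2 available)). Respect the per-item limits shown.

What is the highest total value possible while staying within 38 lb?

Best packing: 2×gold chalice + sapphire brooch — 38 lb, 3653 total.
That's the maximum — no swap from here does better than 3653.

3653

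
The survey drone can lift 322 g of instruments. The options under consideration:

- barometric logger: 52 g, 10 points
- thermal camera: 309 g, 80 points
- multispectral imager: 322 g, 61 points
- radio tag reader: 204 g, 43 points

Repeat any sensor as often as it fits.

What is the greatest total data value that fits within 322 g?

Best packing: thermal camera — 309 g, 80 total.
Nothing else within 322 g beats 80.

80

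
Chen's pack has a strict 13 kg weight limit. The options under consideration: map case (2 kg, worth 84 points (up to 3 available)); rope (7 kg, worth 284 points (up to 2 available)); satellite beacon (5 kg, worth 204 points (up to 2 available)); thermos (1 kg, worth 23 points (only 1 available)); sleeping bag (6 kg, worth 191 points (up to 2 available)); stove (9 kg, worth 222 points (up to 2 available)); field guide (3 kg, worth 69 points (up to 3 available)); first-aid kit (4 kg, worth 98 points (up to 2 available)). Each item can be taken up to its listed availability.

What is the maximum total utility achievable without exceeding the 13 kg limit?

A density-first pass picks 3×map case + satellite beacon + thermos — 479 at 12 kg.
Dropping satellite beacon and thermos frees 6 kg; slotting in rope (7 kg) lifts the total to 536 at 13 kg.
No other feasible combination exceeds 536.

536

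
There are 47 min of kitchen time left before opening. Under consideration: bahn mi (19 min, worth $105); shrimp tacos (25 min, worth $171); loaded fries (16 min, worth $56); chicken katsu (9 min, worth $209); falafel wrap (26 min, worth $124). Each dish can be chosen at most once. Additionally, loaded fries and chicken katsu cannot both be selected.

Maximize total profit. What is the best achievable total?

Shrimp tacos + chicken katsu uses 34 of the 47 min and totals 380.

380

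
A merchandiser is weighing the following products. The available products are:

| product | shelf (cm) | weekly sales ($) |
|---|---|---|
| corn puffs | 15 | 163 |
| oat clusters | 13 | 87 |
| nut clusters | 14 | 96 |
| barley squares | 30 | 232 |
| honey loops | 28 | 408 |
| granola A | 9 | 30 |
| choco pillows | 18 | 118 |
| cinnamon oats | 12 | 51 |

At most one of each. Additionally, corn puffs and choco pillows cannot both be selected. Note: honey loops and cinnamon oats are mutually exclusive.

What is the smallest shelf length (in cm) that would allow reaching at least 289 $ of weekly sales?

28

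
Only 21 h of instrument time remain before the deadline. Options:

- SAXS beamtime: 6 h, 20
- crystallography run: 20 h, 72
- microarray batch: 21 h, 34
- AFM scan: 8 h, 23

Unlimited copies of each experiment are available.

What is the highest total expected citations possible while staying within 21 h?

Ranking by ratio (expected citations/h): crystallography run 3.60, SAXS beamtime 3.33, AFM scan 2.88, microarray batch 1.62.
Crystallography run uses 20 of the 21 h and totals 72.
The spare 1 h is too small for any remaining experiment, and no exchange beats 72.

72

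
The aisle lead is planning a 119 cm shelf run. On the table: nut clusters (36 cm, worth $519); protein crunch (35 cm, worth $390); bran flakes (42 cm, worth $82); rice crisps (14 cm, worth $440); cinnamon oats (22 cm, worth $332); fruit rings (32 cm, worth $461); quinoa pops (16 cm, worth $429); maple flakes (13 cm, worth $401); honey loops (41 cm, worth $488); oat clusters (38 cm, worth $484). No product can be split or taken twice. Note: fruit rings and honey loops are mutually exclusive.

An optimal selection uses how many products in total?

Best achievable weekly sales is 2273.
nut clusters + rice crisps + quinoa pops + maple flakes + oat clusters hits 2273 at 117 cm.
Every optimal selection uses 5 products.

5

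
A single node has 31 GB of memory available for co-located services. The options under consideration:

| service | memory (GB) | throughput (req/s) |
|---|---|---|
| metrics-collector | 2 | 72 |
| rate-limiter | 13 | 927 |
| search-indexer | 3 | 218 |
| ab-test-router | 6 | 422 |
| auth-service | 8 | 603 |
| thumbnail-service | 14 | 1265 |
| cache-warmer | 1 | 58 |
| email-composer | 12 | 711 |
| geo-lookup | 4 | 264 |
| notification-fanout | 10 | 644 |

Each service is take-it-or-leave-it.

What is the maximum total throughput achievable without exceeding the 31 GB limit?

Taking search-indexer + ab-test-router + auth-service + thumbnail-service: 31 GB used, 2508 in throughput.

2508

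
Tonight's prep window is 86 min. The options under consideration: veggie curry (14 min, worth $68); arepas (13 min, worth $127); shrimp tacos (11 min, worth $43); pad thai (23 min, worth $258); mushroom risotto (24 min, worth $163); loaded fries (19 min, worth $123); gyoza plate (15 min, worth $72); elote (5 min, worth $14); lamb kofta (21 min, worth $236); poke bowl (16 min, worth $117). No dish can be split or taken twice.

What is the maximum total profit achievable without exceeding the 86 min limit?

798

Taking the top-ratio dishes first gives arepas + shrimp tacos + pad thai + lamb kofta + poke bowl for 781 (84 min).
The 27 min tied up in shrimp tacos and poke bowl is better spent on mushroom risotto + elote — total rises to 798 (86 min).
That's the maximum — no swap from here does better than 798.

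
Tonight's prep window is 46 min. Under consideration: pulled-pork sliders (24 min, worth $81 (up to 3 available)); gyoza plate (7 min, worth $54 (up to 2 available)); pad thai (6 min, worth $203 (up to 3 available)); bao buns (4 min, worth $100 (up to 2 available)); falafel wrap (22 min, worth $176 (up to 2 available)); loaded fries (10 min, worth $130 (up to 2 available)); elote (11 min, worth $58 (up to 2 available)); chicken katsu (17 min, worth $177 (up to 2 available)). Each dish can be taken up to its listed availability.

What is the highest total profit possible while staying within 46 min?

1069

Density check — pad thai 33.83, bao buns 25.00, loaded fries 13.00 are the best per min.
Taking 3×pad thai + 2×bao buns + 2×loaded fries: 46 min used, 1069 in profit.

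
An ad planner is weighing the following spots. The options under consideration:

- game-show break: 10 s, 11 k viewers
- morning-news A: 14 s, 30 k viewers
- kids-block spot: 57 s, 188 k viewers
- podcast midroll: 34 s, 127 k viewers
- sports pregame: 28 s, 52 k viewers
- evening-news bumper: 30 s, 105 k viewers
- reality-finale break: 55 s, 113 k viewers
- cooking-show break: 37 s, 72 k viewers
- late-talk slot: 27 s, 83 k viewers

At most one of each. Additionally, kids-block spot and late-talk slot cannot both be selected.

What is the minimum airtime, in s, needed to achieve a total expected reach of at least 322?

101

Need the lightest bundle worth ≥ 322.
game-show break + kids-block spot + podcast midroll: 326 expected reach at 101 s.
Any bundle with less than 101 s falls short of 322.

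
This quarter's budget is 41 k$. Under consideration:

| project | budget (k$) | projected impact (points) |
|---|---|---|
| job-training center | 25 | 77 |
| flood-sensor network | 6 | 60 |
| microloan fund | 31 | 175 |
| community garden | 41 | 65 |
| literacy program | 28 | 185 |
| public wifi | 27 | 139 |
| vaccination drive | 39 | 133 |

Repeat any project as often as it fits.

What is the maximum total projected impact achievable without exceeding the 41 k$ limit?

360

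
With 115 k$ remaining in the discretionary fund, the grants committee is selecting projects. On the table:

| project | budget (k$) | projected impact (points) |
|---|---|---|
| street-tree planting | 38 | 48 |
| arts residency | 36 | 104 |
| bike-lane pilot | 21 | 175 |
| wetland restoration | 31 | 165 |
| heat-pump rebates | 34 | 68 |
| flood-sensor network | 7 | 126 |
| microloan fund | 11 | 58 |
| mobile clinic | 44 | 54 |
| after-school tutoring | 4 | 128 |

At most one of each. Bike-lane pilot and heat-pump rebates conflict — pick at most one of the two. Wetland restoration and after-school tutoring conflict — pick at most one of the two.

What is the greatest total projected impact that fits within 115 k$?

Best packing: arts residency + bike-lane pilot + wetland restoration + flood-sensor network + microloan fund — 106 k$, 628 total.

628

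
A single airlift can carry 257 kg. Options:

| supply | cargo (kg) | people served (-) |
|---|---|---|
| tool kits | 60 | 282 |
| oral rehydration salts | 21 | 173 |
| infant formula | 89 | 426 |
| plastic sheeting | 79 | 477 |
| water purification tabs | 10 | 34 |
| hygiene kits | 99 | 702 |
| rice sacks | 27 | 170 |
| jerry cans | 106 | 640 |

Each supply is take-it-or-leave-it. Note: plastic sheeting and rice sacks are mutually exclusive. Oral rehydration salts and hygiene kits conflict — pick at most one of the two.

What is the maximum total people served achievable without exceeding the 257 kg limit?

Density check — oral rehydration salts 8.24, hygiene kits 7.09, rice sacks 6.30, plastic sheeting 6.04 are the best per kg.
Taking water purification tabs + hygiene kits + rice sacks + jerry cans: 242 kg used, 1546 in people served.
Next best is hygiene kits + rice sacks + jerry cans at 1512 (232 kg) — short by 34.

1546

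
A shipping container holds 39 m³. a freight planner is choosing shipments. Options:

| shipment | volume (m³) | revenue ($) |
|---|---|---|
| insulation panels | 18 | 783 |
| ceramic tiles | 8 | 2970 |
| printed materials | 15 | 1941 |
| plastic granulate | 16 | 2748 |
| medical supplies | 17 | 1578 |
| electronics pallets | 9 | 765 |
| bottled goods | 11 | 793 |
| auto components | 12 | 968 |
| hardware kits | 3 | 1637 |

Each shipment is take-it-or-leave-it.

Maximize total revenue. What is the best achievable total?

8323

By revenue per m³: hardware kits 545.67, ceramic tiles 371.25, plastic granulate 171.75 lead.
Filling by ratio: ceramic tiles + plastic granulate + electronics pallets + hardware kits for 8120, with 3 m³ left unused.
The 9 m³ tied up in electronics pallets is better spent on auto components — total rises to 8323 (39 m³).
Runner-up ceramic tiles + plastic granulate + bottled goods + hardware kits tops out at 8148.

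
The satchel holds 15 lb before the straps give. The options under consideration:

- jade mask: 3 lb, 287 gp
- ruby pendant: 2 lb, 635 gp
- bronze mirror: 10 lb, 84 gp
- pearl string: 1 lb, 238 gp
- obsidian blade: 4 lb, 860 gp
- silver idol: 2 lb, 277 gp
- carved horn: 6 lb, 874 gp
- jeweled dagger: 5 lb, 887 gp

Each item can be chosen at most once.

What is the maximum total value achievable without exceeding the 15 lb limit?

Ranking by ratio (value/lb): ruby pendant 317.50, pearl string 238.00, obsidian blade 215.00, jeweled dagger 177.40.
A density-first pass picks ruby pendant + pearl string + obsidian blade + silver idol + jeweled dagger — 2897 at 14 lb.
The 2 lb tied up in silver idol is better spent on jade mask — total rises to 2907 (15 lb).
Runner-up ruby pendant + pearl string + obsidian blade + silver idol + jeweled dagger tops out at 2897.

2907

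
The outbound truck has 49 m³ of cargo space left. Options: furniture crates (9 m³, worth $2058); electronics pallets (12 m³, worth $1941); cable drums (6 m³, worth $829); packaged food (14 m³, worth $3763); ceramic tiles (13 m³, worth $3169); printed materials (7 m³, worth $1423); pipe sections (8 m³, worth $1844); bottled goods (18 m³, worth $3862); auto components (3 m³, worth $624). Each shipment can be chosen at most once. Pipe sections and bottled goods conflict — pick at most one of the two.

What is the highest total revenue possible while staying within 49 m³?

11458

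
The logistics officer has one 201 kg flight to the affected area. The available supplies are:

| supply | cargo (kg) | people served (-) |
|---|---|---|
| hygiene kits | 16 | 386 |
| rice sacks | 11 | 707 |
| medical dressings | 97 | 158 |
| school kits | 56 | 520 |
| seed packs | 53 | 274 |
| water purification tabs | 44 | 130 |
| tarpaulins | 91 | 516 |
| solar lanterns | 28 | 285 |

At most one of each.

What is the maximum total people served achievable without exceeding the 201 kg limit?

Best packing: hygiene kits + rice sacks + school kits + seed packs + solar lanterns — 164 kg, 2172 total.
An exhaustive check of the 256 subsets confirms 2172.

2172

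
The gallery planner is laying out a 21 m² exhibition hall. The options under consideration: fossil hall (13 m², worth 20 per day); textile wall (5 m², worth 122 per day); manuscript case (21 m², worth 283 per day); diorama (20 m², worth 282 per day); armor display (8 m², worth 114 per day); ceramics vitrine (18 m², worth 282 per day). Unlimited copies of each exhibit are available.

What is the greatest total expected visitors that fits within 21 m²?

488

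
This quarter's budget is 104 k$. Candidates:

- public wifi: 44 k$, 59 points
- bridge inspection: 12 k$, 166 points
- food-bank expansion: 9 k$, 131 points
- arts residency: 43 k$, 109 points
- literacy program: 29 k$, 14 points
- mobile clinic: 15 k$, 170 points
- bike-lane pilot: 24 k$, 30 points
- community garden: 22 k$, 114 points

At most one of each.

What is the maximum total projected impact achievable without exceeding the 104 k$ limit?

By projected impact per k$: food-bank expansion 14.56, bridge inspection 13.83, mobile clinic 11.33, community garden 5.18 lead.
Taking bridge inspection + food-bank expansion + arts residency + mobile clinic + community garden: 101 k$ used, 690 in projected impact.
Next best is public wifi + bridge inspection + food-bank expansion + mobile clinic + community garden at 640 (102 k$) — short by 50.

690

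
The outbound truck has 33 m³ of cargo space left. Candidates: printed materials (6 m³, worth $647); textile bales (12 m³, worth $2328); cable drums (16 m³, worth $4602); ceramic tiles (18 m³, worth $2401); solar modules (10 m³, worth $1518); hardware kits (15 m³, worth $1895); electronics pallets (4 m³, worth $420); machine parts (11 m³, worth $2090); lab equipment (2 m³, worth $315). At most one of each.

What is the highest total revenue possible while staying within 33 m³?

7427

Greedy by ratio would take textile bales + cable drums + lab equipment: 30 m³ used, total 7245.
Dropping textile bales frees 12 m³; slotting in electronics pallets + machine parts (15 m³) lifts the total to 7427 at 33 m³.
The closest alternative, textile bales + cable drums + electronics pallets, reaches only 7350.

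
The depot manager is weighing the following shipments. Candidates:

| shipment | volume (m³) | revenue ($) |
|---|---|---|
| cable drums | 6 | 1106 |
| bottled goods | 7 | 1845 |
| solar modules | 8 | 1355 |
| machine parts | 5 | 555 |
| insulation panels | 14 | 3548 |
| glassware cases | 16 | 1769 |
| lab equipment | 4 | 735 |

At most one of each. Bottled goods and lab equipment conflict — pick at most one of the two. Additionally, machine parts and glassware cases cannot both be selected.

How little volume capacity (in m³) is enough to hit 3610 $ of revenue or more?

18

Need the lightest bundle worth ≥ 3610.
Taking insulation panels + lab equipment gives 4283 (≥ 3610) for 18 m³.
Below 18 m³ the best achievable stays under 3610.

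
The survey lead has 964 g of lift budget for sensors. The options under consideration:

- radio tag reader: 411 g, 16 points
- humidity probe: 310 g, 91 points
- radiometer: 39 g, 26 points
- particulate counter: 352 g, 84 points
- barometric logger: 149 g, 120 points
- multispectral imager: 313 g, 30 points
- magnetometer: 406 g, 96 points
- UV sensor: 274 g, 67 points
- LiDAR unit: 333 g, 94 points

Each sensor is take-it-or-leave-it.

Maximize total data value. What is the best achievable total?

Greedy by ratio would take humidity probe + radiometer + barometric logger + LiDAR unit: 831 g used, total 331.
Dropping humidity probe frees 310 g; slotting in magnetometer (406 g) lifts the total to 336 at 927 g.
No other feasible combination exceeds 336.

336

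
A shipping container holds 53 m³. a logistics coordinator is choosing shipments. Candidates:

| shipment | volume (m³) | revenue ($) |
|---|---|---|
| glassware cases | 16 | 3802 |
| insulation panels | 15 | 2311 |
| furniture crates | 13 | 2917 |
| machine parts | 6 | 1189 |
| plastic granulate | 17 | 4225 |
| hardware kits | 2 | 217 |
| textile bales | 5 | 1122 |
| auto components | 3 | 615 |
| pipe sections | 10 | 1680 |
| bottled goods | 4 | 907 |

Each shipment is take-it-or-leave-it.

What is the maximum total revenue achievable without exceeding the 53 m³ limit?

Greedy by ratio would take glassware cases + machine parts + plastic granulate + hardware kits + textile bales + auto components + bottled goods: 53 m³ used, total 12077.
The 13 m³ tied up in machine parts and hardware kits and textile bales is better spent on furniture crates — total rises to 12466 (53 m³).

12466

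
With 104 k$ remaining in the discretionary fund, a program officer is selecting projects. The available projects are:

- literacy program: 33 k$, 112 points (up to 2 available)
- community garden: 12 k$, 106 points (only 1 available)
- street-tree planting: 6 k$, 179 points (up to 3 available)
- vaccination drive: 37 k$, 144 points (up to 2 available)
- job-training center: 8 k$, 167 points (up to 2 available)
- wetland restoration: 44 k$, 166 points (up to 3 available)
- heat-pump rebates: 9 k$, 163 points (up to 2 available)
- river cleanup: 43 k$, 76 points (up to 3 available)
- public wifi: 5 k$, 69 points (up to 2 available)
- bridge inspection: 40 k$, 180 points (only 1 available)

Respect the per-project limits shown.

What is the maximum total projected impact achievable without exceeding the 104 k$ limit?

By projected impact per k$: street-tree planting 29.83, job-training center 20.88, heat-pump rebates 18.11 lead.
A density-first pass picks community garden + 3×street-tree planting + 2×job-training center + 2×heat-pump rebates + 2×public wifi — 1441 at 74 k$.
Replace community garden with bridge inspection: the trade gains 74 net, giving 1515 at 102 k$.
Every other selection either busts 104 k$ or exceeds an availability limit or fails to beat 1515.

1515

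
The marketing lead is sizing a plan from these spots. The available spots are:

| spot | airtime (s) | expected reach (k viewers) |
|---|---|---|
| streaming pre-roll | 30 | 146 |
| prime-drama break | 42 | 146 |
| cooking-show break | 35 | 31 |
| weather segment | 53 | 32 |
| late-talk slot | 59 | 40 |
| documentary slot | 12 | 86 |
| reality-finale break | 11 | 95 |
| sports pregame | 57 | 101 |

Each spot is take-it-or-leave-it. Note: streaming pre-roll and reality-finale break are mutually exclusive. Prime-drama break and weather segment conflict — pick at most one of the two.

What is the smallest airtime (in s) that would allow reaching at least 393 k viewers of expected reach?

119

Minimise s subject to total expected reach ≥ 393.
streaming pre-roll + prime-drama break + cooking-show break + documentary slot: 409 expected reach at 119 s.
Any bundle with less than 119 s falls short of 393.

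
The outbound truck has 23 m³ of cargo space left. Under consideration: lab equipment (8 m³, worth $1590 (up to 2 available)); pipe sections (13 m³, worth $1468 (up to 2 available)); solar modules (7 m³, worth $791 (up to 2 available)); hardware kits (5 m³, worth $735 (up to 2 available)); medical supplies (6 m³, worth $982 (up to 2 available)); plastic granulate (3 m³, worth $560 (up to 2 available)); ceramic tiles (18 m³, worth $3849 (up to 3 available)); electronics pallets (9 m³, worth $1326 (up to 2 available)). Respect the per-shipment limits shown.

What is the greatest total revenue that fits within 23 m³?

4584

Density check — ceramic tiles 213.83, lab equipment 198.75, plastic granulate 186.67 are the best per m³.
A density-first pass picks plastic granulate + ceramic tiles — 4409 at 21 m³.
Replace plastic granulate with hardware kits: the trade gains 175 net, giving 4584 at 23 m³.
No other feasible combination exceeds 4584.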